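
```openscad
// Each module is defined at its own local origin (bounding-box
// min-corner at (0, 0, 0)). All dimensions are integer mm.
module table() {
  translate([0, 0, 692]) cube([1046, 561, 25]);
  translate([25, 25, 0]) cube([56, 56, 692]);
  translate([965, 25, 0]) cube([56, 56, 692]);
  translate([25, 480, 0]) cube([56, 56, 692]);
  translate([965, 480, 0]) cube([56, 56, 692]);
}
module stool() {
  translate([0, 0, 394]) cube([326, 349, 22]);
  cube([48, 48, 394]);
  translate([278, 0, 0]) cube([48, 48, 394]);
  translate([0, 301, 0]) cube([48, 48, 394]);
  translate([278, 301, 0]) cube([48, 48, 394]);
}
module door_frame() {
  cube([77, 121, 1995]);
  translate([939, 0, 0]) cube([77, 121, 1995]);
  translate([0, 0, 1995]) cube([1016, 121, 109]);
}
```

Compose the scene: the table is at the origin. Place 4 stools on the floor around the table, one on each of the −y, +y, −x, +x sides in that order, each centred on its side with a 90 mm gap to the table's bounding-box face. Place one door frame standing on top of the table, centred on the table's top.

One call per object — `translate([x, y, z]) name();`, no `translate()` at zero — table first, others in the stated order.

table();
translate([360, -439, 0]) stool();
translate([360, 651, 0]) stool();
translate([-416, 106, 0]) stool();
translate([1136, 106, 0]) stool();
translate([15, 220, 717]) door_frame();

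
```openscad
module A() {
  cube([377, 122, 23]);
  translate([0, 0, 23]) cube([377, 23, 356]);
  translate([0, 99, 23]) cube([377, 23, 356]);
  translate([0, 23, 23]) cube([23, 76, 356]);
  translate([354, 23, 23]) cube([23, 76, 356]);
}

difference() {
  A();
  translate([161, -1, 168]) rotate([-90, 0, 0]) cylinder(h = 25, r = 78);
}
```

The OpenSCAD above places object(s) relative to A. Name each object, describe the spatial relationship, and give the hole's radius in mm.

A is an open box. The open box has a circular hole through its front wall. The hole's radius is 78 mm.

The subtracted cylinder has r = 78 mm.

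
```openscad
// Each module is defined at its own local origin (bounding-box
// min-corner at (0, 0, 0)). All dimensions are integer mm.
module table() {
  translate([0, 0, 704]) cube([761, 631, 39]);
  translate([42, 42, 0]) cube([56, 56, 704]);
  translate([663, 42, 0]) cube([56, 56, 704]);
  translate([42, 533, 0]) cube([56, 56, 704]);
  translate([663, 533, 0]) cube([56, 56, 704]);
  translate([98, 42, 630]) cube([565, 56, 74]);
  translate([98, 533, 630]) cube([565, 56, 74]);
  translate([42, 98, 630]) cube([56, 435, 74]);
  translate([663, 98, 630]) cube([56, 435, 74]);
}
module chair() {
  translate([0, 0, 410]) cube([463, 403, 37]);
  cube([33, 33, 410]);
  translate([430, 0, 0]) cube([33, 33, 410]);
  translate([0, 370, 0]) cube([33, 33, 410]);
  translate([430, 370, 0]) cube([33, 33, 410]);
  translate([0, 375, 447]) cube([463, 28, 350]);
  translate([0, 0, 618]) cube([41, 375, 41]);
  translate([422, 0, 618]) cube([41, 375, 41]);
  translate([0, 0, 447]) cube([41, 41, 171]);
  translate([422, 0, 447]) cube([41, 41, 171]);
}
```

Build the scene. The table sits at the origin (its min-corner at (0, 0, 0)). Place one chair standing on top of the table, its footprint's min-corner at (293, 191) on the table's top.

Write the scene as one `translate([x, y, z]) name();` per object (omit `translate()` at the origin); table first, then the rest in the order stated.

table();
translate([293, 191, 743]) chair();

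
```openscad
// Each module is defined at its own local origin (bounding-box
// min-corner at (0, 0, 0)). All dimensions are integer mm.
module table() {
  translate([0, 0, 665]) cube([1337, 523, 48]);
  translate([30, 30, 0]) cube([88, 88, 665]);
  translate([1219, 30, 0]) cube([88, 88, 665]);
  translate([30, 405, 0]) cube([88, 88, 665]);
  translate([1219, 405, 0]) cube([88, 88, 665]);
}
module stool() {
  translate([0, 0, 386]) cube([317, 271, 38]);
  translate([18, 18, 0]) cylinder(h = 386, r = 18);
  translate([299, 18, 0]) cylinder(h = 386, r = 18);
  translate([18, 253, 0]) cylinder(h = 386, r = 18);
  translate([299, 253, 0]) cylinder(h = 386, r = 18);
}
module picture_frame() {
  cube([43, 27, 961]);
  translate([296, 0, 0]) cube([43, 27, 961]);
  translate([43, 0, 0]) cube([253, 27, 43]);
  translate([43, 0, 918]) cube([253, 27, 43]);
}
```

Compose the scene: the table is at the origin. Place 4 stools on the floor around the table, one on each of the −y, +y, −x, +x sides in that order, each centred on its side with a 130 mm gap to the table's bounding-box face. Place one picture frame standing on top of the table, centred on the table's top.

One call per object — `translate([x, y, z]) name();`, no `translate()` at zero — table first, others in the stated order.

table();
translate([510, -401, 0]) stool();
translate([510, 653, 0]) stool();
translate([-447, 126, 0]) stool();
translate([1467, 126, 0]) stool();
translate([499, 248, 713]) picture_frame();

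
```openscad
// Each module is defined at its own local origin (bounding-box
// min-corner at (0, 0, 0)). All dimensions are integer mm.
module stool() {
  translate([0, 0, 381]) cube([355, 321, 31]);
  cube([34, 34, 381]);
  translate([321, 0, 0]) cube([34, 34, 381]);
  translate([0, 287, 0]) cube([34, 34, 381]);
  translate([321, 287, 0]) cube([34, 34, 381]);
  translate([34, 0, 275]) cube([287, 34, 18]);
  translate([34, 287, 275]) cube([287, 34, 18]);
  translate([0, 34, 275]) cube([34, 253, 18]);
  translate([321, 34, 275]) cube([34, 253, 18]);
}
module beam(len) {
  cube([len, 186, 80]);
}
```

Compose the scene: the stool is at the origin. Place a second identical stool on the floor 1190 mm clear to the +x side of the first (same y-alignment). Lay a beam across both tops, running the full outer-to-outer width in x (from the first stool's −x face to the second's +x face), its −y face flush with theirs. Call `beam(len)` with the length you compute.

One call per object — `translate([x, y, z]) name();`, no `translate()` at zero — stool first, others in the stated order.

stool();
translate([1545, 0, 0]) stool();
translate([0, 0, 412]) beam(1900);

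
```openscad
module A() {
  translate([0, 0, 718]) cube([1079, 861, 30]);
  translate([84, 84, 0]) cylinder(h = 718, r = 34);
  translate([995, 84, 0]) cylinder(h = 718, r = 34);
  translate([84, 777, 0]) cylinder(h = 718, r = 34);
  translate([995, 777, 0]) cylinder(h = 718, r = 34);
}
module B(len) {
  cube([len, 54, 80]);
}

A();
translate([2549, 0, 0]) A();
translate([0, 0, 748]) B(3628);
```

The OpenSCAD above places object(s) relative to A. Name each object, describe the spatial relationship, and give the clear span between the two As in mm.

Second table starts at x = 2549; first ends at x = 1079; clear span = 2549 − 1079 = 1470 mm.

A is a table. B is a beam. A beam spans the tops of two tables. The clear span between the two tables is 1470 mm.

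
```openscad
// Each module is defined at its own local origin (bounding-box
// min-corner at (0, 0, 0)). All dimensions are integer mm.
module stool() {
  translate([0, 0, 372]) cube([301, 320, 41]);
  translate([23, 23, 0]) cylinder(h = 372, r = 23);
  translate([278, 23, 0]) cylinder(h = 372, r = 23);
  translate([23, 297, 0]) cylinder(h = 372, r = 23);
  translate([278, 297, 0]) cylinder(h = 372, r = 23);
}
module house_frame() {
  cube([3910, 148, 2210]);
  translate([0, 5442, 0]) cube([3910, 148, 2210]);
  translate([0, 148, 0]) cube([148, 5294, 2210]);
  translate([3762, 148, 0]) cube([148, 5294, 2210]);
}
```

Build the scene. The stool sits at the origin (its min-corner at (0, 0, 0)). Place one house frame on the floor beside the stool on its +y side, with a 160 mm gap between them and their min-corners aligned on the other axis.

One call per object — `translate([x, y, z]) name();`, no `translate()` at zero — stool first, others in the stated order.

stool();
translate([0, 480, 0]) house_frame();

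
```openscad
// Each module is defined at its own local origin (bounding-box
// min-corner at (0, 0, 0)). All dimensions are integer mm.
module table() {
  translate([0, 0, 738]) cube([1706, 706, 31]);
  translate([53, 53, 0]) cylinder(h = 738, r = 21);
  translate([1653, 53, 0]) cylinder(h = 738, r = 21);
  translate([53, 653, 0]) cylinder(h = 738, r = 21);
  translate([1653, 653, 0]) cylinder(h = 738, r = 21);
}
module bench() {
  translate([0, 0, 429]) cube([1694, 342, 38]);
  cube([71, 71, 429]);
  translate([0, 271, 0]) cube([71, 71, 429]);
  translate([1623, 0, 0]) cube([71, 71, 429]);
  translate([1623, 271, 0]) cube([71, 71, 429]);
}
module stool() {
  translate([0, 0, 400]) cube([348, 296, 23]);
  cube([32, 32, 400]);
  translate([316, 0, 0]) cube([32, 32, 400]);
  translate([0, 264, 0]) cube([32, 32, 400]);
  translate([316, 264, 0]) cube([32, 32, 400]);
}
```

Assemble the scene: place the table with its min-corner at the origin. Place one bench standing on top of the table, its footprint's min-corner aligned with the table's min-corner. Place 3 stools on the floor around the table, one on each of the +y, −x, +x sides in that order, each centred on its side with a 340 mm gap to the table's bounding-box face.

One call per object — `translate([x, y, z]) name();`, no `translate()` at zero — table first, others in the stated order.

table();
translate([0, 0, 769]) bench();
translate([679, 1046, 0]) stool();
translate([-688, 205, 0]) stool();
translate([2046, 205, 0]) stool();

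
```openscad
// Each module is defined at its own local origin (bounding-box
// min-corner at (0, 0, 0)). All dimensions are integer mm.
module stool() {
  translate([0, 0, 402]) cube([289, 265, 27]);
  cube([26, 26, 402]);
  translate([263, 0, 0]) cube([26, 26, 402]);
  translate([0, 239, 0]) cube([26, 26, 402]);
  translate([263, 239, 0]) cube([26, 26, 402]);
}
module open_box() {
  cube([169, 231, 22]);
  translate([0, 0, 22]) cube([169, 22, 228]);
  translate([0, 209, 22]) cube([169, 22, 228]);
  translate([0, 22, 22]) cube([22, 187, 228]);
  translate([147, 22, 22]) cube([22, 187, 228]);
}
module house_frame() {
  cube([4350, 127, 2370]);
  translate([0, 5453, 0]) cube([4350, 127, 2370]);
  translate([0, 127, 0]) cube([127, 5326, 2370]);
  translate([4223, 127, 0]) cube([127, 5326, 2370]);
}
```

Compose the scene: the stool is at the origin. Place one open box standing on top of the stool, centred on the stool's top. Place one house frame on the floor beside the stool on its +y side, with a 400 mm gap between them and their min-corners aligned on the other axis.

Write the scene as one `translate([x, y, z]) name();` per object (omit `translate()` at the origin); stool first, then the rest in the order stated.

stool();
translate([60, 17, 429]) open_box();
translate([0, 665, 0]) house_frame();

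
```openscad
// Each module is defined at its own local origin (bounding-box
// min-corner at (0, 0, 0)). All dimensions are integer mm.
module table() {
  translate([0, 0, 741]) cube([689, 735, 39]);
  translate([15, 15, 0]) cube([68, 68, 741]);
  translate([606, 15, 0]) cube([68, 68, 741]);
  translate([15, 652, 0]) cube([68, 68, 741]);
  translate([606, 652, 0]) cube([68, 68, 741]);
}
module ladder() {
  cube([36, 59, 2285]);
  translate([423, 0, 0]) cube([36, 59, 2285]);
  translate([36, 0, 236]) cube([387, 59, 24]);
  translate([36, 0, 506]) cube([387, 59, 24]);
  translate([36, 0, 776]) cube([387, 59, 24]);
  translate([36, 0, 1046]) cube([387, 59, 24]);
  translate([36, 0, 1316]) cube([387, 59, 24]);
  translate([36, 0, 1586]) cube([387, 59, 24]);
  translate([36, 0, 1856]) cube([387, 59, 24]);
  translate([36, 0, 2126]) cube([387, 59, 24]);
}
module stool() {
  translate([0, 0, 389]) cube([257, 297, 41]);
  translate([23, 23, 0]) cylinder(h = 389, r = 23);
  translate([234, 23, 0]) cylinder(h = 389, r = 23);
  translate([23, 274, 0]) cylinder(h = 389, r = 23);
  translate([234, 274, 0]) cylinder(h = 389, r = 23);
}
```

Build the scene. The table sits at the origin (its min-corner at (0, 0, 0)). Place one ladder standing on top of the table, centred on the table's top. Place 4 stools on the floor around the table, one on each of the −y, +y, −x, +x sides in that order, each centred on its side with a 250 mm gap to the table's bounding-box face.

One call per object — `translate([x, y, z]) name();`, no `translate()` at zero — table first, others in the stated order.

table();
translate([115, 338, 780]) ladder();
translate([216, -547, 0]) stool();
translate([216, 985, 0]) stool();
translate([-507, 219, 0]) stool();
translate([939, 219, 0]) stool();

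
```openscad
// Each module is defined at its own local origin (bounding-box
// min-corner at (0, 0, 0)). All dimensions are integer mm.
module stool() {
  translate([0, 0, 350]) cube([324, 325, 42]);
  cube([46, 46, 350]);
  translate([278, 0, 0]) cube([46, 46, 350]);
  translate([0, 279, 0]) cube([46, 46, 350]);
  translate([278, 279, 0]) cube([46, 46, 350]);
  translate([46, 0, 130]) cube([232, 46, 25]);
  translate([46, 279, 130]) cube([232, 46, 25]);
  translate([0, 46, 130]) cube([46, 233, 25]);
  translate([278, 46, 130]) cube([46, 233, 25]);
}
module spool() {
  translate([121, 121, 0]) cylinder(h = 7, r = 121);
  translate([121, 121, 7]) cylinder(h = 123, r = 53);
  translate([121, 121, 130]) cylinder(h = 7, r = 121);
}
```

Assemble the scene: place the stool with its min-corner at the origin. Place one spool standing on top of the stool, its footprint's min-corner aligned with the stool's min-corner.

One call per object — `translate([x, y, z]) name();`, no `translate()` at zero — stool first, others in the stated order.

stool();
translate([0, 0, 392]) spool();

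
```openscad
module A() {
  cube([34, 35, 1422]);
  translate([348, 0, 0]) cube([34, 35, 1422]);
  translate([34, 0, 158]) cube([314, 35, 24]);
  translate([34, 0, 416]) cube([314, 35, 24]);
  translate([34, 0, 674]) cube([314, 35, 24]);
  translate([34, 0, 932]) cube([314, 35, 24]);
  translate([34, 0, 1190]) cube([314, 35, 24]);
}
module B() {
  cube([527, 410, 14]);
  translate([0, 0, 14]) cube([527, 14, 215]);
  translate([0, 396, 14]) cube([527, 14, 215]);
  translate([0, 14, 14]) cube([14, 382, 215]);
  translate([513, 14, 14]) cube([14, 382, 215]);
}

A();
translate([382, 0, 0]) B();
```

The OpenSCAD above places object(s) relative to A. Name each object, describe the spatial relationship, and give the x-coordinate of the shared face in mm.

A is a ladder. B is an open box. The open box is against the ladder's +x side, with their −y faces flush. The x-coordinate of the shared face is 382 mm.

The ladder's +x face and the open box's −x face are both at x = 382 mm.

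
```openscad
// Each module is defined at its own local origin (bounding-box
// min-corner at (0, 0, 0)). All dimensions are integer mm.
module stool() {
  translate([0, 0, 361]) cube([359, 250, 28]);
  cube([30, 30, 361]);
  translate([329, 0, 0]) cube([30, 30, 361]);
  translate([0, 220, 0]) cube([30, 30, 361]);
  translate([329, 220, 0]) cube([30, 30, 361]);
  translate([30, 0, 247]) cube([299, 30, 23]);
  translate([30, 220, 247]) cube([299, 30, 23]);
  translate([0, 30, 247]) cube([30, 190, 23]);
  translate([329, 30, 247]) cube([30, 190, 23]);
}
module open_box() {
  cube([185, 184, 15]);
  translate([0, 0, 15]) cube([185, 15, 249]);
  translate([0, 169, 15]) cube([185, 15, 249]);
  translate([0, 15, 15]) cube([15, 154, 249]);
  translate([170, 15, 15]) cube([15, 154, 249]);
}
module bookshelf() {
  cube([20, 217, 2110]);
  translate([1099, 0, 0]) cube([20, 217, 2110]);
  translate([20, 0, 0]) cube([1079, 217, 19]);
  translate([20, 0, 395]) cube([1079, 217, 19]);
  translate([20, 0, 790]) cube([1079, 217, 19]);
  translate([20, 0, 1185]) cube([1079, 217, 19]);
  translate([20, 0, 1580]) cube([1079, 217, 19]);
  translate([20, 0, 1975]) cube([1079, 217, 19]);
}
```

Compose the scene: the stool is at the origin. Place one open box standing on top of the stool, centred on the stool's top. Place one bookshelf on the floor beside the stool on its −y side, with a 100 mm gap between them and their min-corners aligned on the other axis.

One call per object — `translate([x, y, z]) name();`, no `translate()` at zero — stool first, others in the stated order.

stool();
translate([87, 33, 389]) open_box();
translate([0, -317, 0]) bookshelf();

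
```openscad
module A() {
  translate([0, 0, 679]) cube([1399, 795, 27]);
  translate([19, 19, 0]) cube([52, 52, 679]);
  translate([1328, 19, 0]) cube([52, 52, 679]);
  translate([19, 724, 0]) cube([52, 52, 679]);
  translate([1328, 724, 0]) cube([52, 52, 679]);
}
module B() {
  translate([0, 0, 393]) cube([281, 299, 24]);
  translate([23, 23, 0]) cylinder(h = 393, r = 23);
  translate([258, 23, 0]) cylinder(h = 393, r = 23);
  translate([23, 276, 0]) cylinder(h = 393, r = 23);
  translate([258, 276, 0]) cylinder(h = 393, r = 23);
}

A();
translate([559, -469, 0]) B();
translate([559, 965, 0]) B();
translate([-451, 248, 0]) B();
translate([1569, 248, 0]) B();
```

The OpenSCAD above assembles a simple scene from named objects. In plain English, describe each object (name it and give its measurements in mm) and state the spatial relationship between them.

A is a table: top 1399 mm (x) × 795 mm (y), 27 mm thick, upper face at z = 706 mm, on four 52×52 mm square legs, each inset 19 mm from the nearest pair of top edges, running from z = 0 to the bottom of the top.

B is a four-legged stool. The seat is 281×299 mm, 24 mm thick, top at z = 417 mm. It stands on four round legs, each 46 mm in diameter, from z = 0 to the seat underside, each leg's axis is inset half a diameter from the nearest pair of seat edges (so the leg's bounding box is flush with the corner).

Four stools sit around the table at the −y, +y, −x, +x sides.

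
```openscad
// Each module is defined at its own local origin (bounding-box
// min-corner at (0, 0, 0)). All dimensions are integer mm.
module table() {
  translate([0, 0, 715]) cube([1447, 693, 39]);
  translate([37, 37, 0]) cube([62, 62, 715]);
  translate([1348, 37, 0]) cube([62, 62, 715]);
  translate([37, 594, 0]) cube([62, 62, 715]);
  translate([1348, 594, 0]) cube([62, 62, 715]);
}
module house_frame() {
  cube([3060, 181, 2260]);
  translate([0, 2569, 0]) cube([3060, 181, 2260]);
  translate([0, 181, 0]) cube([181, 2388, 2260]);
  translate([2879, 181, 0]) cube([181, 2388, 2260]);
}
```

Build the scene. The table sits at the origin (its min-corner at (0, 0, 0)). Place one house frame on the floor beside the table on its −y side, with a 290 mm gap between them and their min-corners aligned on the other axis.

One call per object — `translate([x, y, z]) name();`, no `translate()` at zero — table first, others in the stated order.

table();
translate([0, -3040, 0]) house_frame();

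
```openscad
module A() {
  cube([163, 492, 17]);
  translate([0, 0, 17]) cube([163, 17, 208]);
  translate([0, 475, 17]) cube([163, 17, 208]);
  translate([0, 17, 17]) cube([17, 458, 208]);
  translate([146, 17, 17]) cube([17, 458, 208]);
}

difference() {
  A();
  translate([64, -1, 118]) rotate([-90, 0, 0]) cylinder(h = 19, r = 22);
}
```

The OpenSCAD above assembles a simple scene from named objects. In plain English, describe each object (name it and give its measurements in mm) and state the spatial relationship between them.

A is an open-topped rectangular box: outside dimensions 163×492×225 mm, with a uniform wall and base thickness of 17 mm. The base is a full 163×492 slab on the floor; four walls sit on top of the base. The front and back walls (the −y and +y sides) span the full width; the two side walls fit between them.

The open box has a circular hole of radius 22 mm through its front wall, centred at (x = 64, z = 118).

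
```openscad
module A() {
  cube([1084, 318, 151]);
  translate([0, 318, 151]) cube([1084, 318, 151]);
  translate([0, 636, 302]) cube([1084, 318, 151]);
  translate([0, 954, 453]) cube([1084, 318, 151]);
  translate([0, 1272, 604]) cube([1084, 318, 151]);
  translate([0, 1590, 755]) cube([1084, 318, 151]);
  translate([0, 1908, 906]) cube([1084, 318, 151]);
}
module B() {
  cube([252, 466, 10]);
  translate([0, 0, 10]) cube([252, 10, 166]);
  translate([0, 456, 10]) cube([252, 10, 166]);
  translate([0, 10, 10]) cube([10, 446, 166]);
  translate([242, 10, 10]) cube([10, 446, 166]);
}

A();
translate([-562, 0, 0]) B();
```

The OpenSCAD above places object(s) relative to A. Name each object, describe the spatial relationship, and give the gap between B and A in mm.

A is a staircase. B is an open box. The open box is on the floor beside the staircase on its −x side. The gap between the open box and the staircase is 310 mm.

The open box's nearest face is 310 mm from the staircase's −x face.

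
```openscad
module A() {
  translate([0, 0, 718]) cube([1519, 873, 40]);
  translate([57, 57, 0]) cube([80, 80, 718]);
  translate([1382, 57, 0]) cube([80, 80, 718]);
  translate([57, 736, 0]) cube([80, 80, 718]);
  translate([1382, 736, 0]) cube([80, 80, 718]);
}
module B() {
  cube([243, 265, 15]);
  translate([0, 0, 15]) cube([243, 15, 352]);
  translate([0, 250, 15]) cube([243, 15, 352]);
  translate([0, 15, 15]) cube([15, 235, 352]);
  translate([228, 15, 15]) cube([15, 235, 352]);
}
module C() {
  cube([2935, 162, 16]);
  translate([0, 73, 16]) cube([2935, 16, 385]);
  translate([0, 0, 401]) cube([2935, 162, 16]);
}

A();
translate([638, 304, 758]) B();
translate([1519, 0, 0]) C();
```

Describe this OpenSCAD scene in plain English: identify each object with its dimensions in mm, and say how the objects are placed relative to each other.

A is a rectangular dining table. The top is 1519×873×40 mm with its upper surface at z = 758 mm. It stands on four 80×80 mm square legs, each inset 57 mm from the nearest pair of top edges, running from the floor to the underside of the top.

B is an open-topped rectangular box: outside dimensions 243×265×367 mm, with a uniform wall and base thickness of 15 mm. The base is a full 243×265 slab on the floor; four walls sit on top of the base. The front and back walls (the −y and +y sides) span the full width; the two side walls fit between them.

C is an I-beam lying along x, 2935 mm long. Overall section height 417 mm. Two flanges 162 mm wide (y) and 16 mm thick, one on the floor and one at the top; a web 16 mm thick runs between them, centred on the flange width.

The open box is on top of the table, centred. The I-beam is against the table's +x side, with their −y faces flush.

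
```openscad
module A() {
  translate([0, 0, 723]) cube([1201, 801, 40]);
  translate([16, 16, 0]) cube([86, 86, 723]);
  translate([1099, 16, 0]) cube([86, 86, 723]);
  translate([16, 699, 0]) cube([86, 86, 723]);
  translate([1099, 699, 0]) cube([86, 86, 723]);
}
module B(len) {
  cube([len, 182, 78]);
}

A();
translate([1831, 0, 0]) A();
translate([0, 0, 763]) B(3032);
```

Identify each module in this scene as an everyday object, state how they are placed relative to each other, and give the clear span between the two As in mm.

Second table starts at x = 1831; first ends at x = 1201; clear span = 1831 − 1201 = 630 mm.

A is a table. B is a beam. A beam spans the tops of two tables. The clear span between the two tables is 630 mm.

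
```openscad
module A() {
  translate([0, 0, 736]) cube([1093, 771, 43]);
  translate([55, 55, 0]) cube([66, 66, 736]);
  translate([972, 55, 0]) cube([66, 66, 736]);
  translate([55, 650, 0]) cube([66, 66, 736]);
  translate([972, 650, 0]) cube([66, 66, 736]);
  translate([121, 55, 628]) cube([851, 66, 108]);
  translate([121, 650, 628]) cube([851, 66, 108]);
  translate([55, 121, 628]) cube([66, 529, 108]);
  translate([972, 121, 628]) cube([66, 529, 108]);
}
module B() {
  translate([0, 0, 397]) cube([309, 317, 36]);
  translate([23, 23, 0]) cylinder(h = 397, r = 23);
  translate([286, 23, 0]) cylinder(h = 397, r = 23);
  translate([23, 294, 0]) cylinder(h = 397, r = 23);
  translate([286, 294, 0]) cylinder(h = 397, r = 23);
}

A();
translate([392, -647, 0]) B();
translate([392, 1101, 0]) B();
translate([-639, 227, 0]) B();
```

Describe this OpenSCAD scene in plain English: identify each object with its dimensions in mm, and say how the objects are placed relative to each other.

A is a table: top 1093 mm (x) × 771 mm (y), 43 mm thick, upper face at z = 779 mm, on four 66×66 mm square legs, each inset 55 mm from the nearest pair of top edges, running from z = 0 to the bottom of the top. Four apron rails, 66 mm thick and 108 mm tall, run between adjacent legs with their top edges flush with the underside of the top and their outer faces flush with the legs' outer faces.

B is a four-legged stool. The seat is 309×317 mm, 36 mm thick, top at z = 433 mm. It stands on four round legs, each 46 mm in diameter, from z = 0 to the seat underside, each leg's axis is inset half a diameter from the nearest pair of seat edges (so the leg's bounding box is flush with the corner).

Three stools sit around the table at the −y, +y, −x sides.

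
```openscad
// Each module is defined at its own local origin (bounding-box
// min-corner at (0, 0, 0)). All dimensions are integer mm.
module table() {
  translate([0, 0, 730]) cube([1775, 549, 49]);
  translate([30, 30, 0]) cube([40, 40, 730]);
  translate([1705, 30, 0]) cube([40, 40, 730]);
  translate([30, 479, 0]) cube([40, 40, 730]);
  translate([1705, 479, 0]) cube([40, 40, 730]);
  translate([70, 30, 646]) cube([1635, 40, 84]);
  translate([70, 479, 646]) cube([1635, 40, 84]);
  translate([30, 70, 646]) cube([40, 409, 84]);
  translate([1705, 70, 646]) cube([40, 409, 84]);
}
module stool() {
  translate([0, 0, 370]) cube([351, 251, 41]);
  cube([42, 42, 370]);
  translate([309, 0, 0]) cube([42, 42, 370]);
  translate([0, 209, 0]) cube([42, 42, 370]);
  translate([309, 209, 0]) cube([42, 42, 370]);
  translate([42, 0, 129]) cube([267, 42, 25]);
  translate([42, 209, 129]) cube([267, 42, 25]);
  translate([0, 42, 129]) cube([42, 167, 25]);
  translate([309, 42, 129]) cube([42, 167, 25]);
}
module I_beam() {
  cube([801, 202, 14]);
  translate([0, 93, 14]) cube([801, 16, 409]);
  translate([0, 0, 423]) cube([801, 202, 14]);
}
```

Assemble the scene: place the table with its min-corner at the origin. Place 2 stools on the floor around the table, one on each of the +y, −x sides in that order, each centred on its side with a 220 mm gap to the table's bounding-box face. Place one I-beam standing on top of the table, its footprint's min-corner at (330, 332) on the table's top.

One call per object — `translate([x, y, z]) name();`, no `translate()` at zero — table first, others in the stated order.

table();
translate([712, 769, 0]) stool();
translate([-571, 149, 0]) stool();
translate([330, 332, 779]) I_beam();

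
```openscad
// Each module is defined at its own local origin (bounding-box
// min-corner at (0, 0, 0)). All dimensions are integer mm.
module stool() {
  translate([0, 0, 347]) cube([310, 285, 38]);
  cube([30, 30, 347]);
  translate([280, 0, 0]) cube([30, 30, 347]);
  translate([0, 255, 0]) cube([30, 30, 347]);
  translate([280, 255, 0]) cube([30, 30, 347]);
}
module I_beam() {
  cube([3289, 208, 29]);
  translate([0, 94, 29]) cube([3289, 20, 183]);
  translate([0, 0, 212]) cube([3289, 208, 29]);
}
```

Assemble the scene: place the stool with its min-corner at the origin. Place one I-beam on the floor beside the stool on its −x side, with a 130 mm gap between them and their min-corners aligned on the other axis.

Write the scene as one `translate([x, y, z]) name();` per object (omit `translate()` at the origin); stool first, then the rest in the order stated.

stool();
translate([-3419, 0, 0]) I_beam();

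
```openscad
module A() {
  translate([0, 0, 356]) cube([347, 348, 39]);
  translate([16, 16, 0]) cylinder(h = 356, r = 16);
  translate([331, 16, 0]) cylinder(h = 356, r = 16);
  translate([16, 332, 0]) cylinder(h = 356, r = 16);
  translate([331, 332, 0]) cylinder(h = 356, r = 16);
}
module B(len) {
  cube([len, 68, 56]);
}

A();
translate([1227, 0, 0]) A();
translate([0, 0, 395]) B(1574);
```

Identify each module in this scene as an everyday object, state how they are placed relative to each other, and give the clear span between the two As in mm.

A is a stool. B is a beam. A beam spans the tops of two stools. The clear span between the two stools is 880 mm.

Second stool starts at x = 1227; first ends at x = 347; clear span = 1227 − 347 = 880 mm.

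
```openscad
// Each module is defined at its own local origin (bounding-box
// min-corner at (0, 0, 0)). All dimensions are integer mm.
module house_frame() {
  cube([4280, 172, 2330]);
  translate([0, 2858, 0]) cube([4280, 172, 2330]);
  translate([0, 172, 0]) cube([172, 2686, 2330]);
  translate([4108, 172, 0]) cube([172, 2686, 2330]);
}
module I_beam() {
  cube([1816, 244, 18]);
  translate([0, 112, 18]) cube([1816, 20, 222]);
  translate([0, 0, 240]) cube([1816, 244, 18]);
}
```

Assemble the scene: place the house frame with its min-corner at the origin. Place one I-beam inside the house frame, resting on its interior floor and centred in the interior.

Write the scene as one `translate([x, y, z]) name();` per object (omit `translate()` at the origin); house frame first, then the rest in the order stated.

house_frame();
translate([1232, 1393, 0]) I_beam();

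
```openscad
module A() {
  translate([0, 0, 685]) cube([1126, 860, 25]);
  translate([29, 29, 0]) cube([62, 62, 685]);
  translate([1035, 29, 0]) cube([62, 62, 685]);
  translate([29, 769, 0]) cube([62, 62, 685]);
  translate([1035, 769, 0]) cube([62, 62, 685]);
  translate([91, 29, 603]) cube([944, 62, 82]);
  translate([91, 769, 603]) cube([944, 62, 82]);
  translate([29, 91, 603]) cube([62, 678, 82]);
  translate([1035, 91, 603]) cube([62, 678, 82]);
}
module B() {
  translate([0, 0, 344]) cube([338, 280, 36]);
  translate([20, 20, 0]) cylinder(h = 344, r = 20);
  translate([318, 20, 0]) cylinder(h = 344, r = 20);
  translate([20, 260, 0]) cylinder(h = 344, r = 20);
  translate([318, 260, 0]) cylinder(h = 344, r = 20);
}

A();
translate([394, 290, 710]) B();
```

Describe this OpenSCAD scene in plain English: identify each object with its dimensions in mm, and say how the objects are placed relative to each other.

A is a table with a 1126×860 mm rectangular top, 25 mm thick, top surface at z = 710 mm, supported by four 62×62 mm square legs, each inset 29 mm from the nearest pair of top edges, running from the floor. Four apron rails, 62 mm thick and 82 mm tall, run between adjacent legs with their top edges flush with the underside of the top and their outer faces flush with the legs' outer faces.

B is a simple wooden stool: a rectangular seat 338 mm (x) by 280 mm (y), 36 mm thick, top face at z = 380 mm, on four round legs, each 40 mm in diameter. The legs rest on z = 0, each leg's axis is inset half a diameter from the nearest pair of seat edges (so the leg's bounding box is flush with the corner).

The stool is on top of the table, centred.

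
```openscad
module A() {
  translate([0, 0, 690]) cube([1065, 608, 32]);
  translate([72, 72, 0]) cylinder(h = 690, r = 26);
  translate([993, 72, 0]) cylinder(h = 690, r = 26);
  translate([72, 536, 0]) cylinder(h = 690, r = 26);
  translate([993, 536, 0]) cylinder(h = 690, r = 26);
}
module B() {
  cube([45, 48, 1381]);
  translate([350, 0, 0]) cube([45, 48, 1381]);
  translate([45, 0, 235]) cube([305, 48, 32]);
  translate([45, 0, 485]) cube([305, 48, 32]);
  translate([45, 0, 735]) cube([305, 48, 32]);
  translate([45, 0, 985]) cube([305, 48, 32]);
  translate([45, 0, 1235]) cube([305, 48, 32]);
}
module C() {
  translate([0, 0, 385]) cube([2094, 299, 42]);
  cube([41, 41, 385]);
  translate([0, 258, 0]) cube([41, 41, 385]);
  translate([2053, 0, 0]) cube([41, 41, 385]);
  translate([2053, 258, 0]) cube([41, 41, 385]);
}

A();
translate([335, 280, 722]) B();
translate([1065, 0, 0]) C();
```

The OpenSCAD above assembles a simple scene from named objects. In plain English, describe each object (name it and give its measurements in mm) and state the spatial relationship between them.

A is a rectangular dining table. The top is 1065×608×32 mm with its upper surface at z = 722 mm. It stands on four round legs of 52 mm diameter, each leg's bounding box inset 46 mm from the nearest pair of top edges, running from the floor to the underside of the top.

B is a straight ladder. Two 45×48 mm vertical rails, 1381 mm tall, stand 395 mm apart (outside-to-outside) with their front faces coplanar on the −y side. 5 rungs, each 48 mm deep and 32 mm tall, span between the inner faces of the rails, front faces flush with the rails. The lowest rung's underside is at z = 235 mm and rungs are spaced 250 mm apart (underside to underside).

C is a bench: a 2094×299 mm seat slab, 42 mm thick, top at z = 427 mm, on four 41×41 mm square legs flush with the seat corners and standing on z = 0.

The ladder is on top of the table, centred. The bench is against the table's +x side, with their −y faces flush.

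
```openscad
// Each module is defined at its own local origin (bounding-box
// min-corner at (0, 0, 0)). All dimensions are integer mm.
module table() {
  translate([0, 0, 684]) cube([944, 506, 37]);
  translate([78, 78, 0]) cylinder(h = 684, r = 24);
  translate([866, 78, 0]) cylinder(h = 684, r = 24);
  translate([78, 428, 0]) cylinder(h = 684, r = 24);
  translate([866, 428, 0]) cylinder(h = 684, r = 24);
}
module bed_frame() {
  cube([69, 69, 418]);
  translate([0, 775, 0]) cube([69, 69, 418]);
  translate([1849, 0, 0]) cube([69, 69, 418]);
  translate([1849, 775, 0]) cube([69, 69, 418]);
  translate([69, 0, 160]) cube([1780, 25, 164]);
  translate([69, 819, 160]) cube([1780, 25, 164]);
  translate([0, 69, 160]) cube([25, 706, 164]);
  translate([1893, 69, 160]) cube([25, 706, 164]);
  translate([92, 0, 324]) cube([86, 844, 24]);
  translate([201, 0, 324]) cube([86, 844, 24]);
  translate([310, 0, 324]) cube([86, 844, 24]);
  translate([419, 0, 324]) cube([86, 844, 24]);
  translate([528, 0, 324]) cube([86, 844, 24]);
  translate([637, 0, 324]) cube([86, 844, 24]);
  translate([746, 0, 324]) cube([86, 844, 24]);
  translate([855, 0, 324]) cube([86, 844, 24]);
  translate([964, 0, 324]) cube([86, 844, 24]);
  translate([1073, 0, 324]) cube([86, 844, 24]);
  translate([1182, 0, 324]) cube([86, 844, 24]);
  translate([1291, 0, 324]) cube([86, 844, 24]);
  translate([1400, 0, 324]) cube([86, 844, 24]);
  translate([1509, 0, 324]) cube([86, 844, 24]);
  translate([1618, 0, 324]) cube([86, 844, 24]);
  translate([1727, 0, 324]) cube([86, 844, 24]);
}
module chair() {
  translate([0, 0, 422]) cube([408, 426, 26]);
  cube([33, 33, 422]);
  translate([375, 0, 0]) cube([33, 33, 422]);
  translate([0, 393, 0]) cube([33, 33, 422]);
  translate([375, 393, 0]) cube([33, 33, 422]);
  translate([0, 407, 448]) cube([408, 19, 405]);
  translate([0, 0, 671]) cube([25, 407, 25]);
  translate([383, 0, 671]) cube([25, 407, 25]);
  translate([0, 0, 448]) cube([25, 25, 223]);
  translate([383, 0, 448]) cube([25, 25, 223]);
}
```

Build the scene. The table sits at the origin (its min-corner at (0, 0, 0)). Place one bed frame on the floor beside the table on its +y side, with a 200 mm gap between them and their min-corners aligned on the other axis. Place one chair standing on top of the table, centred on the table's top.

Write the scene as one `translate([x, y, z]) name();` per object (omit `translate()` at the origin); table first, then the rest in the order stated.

table();
translate([0, 706, 0]) bed_frame();
translate([268, 40, 721]) chair();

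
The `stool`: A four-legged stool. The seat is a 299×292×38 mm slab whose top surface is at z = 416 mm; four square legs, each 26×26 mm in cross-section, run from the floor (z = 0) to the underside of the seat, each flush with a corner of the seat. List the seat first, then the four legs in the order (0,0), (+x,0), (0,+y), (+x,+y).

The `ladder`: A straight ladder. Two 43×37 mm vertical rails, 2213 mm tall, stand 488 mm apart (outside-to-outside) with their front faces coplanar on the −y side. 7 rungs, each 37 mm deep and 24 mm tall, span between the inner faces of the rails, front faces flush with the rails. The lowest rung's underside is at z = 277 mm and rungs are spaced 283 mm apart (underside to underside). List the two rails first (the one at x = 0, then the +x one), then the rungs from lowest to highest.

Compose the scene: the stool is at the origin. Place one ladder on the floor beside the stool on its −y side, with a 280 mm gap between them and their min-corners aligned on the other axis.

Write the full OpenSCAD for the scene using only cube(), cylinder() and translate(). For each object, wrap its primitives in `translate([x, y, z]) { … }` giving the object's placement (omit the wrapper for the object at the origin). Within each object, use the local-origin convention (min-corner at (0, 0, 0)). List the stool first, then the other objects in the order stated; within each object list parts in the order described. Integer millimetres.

translate([0, 0, 378]) cube([299, 292, 38]);
cube([26, 26, 378]);
translate([273, 0, 0]) cube([26, 26, 378]);
translate([0, 266, 0]) cube([26, 26, 378]);
translate([273, 266, 0]) cube([26, 26, 378]);
translate([0, -317, 0]) {
  cube([43, 37, 2213]);
  translate([445, 0, 0]) cube([43, 37, 2213]);
  translate([43, 0, 277]) cube([402, 37, 24]);
  translate([43, 0, 560]) cube([402, 37, 24]);
  translate([43, 0, 843]) cube([402, 37, 24]);
  translate([43, 0, 1126]) cube([402, 37, 24]);
  translate([43, 0, 1409]) cube([402, 37, 24]);
  translate([43, 0, 1692]) cube([402, 37, 24]);
  translate([43, 0, 1975]) cube([402, 37, 24]);
}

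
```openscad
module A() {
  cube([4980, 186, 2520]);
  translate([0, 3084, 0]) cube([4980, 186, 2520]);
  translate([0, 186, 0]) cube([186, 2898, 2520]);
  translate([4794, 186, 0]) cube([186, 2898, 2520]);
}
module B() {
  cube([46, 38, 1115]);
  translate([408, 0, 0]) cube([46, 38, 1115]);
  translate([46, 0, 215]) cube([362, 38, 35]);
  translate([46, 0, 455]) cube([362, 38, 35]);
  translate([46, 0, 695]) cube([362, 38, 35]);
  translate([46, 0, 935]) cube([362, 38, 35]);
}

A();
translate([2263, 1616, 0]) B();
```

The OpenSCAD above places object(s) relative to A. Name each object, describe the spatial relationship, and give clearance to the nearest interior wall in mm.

A is a house frame. B is a ladder. The ladder sits inside the house frame, centred. The clearance to the nearest interior wall is 1430 mm.

Clearances: x = 2077, y = 1430; minimum 1430 mm.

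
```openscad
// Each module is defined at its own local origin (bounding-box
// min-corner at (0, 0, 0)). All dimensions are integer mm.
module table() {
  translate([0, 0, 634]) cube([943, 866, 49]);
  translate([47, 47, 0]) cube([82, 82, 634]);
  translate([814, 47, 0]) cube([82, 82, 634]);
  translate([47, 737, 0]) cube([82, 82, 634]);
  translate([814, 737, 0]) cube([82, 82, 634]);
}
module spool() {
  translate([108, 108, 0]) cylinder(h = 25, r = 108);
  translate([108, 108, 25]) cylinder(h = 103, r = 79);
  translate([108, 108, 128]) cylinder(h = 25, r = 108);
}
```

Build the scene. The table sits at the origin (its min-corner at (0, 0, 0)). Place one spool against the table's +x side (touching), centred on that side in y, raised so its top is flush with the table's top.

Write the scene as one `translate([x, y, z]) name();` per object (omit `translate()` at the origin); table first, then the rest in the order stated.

table();
translate([943, 325, 530]) spool();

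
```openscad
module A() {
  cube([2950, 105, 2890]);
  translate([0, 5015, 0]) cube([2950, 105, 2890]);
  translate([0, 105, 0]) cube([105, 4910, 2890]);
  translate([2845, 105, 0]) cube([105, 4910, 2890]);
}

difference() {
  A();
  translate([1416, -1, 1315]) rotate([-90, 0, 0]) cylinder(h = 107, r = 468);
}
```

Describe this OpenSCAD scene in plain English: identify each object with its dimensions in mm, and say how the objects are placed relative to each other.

A is a box-shaped house frame (walls only): outside footprint 2950×5120 mm, wall height 2890 mm, wall thickness 105 mm. The two y-facing walls run the full x-width; the two x-facing walls fit between the inner faces of the y-facing walls.

The house frame has a circular hole of radius 468 mm through its front wall, centred at (x = 1416, z = 1315).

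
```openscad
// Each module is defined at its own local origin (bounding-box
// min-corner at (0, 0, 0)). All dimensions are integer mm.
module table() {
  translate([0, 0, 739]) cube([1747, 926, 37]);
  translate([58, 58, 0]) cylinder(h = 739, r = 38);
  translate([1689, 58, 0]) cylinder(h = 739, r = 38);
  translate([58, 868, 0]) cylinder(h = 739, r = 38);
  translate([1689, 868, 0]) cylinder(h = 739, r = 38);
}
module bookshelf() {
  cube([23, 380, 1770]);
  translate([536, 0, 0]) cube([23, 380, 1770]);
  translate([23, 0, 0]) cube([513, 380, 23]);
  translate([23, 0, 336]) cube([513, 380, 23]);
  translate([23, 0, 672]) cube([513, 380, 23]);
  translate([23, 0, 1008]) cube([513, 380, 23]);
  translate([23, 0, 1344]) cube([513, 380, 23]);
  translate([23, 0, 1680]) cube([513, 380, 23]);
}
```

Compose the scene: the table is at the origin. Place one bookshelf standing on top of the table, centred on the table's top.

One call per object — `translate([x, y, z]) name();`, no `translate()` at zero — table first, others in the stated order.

table();
translate([594, 273, 776]) bookshelf();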